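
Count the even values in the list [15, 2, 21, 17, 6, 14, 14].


Check each element:
  15 is odd
  2 is even
  21 is odd
  17 is odd
  6 is even
  14 is even
  14 is even
Evens: [2, 6, 14, 14]
Count of evens = 4
Final answer: 4


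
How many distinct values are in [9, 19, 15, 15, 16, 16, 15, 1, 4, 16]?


List all unique values:
Distinct values: [1, 4, 9, 15, 16, 19]
Count = 6
Final answer: 6


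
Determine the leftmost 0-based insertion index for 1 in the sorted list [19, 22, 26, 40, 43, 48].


List is sorted: [19, 22, 26, 40, 43, 48]
We need the leftmost position where 1 can be inserted, i.e. the first index whose element is >= 1 (or the end of the list if none is).
Binary search with low=0, high=6 (0-based indices):
  low=0, high=6, mid=3: a[3]=40 >= 1, so high = 3
  low=0, high=3, mid=1: a[1]=22 >= 1, so high = 1
  low=0, high=1, mid=0: a[0]=19 >= 1, so high = 0
Now low = high = 0, so the insertion index is 0.
Final answer: 0


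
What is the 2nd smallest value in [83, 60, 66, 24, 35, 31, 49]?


Sort ascending: [24, 31, 35, 49, 60, 66, 83]
The 2nd element (1-indexed) is at index 1.
Value = 31
Final answer: 31


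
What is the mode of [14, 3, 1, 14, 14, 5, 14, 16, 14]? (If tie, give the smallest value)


Count the frequency of each value:
  1 appears 1 time(s)
  3 appears 1 time(s)
  5 appears 1 time(s)
  14 appears 5 time(s)
  16 appears 1 time(s)
Maximum frequency is 5.
Only 14 reaches that frequency, so it is the mode.
Final answer: 14


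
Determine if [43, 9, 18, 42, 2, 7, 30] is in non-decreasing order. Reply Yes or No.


Check consecutive pairs:
  43 <= 9? False
  9 <= 18? True
  18 <= 42? True
  42 <= 2? False
  2 <= 7? True
  7 <= 30? True
2 consecutive pair(s) are out of order, so the list is not sorted.
Final answer: No


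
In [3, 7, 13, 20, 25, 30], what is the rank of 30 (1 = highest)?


Sort descending: [30, 25, 20, 13, 7, 3]
Find 30 in the sorted list.
30 is at position 1.
Final answer: 1


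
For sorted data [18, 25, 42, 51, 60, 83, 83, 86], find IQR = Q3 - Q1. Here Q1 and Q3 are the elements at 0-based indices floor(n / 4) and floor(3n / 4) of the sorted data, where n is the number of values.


The data has n = 8 elements.
Q1 index = floor(8 / 4) = floor(2) = 2; Q3 index = floor(3 * 8 / 4) = floor(6) = 6
Q1 = element at index 2 = 42
Q3 = element at index 6 = 83
IQR = 83 - 42 = 41
Final answer: 41


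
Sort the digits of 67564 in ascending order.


The number 67564 has digits: 6, 7, 5, 6, 4
Sorted: 4, 5, 6, 6, 7
Joining the sorted digits gives the result.
Final answer: 45667


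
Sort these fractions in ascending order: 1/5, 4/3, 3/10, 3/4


Convert to decimal for comparison:
  1/5 = 0.2
  4/3 = 1.3333
  3/10 = 0.3
  3/4 = 0.75
Decimals in increasing order: 0.2 < 0.3 < 0.75 < 1.3333
Writing each back as its fraction gives the sorted order.
Final answer: 1/5, 3/10, 3/4, 4/3


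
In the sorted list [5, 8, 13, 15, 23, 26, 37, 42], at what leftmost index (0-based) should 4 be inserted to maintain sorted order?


List is sorted: [5, 8, 13, 15, 23, 26, 37, 42]
We need the leftmost position where 4 can be inserted, i.e. the first index whose element is >= 4 (or the end of the list if none is).
Binary search with low=0, high=8 (0-based indices):
  low=0, high=8, mid=4: a[4]=23 >= 4, so high = 4
  low=0, high=4, mid=2: a[2]=13 >= 4, so high = 2
  low=0, high=2, mid=1: a[1]=8 >= 4, so high = 1
  low=0, high=1, mid=0: a[0]=5 >= 4, so high = 0
Now low = high = 0, so the insertion index is 0.
Final answer: 0


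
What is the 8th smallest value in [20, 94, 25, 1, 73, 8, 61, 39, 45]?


Sort ascending: [1, 8, 20, 25, 39, 45, 61, 73, 94]
The 8th element (1-indexed) is at index 7.
Value = 73
Final answer: 73


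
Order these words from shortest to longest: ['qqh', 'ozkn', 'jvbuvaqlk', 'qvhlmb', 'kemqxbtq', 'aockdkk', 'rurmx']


Compute lengths:
  'qqh' has length 3
  'ozkn' has length 4
  'jvbuvaqlk' has length 9
  'qvhlmb' has length 6
  'kemqxbtq' has length 8
  'aockdkk' has length 7
  'rurmx' has length 5
Lengths in increasing order: 3 < 4 < 5 < 6 < 7 < 8 < 9
Listing the words in that order gives the answer.
Final answer: ['qqh', 'ozkn', 'rurmx', 'qvhlmb', 'aockdkk', 'kemqxbtq', 'jvbuvaqlk']


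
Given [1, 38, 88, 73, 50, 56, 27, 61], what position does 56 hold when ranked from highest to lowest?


Sort descending: [88, 73, 61, 56, 50, 38, 27, 1]
Find 56 in the sorted list.
56 is at position 4.
Final answer: 4


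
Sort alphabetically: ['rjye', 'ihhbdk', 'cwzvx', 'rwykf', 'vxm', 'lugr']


Compare strings character by character (the first differing letter decides):
  'cwzvx' < 'ihhbdk' since 'c' < 'i' at position 1
  'ihhbdk' < 'lugr' since 'i' < 'l' at position 1
  'lugr' < 'rjye' since 'l' < 'r' at position 1
  'rjye' < 'rwykf' since 'j' < 'w' at position 2
  'rwykf' < 'vxm' since 'r' < 'v' at position 1
Chaining these comparisons gives the alphabetical order.
Final answer: ['cwzvx', 'ihhbdk', 'lugr', 'rjye', 'rwykf', 'vxm']


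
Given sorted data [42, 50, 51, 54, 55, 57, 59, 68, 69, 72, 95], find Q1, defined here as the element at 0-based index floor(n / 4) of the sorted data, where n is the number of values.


The list has n = 11 elements.
Q1 index = floor(11 / 4) = floor(2.75) = 2
Counting from index 0 in the sorted data, the element at index 2 is 51.
Final answer: 51


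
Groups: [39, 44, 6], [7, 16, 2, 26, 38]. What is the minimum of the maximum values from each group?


Find max of each group:
  Group 1: [39, 44, 6] -> max = 44
  Group 2: [7, 16, 2, 26, 38] -> max = 38
Maxes: [44, 38]
Minimum of maxes = 38
Final answer: 38


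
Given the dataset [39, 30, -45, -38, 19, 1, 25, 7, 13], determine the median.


First, sort the list: [-45, -38, 1, 7, 13, 19, 25, 30, 39]
The list has 9 elements (odd count).
The middle index is 4 (0-based), and the element there is 13.
Final answer: 13


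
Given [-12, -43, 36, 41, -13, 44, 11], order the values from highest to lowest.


Original list: [-12, -43, 36, 41, -13, 44, 11]
Repeatedly take the largest remaining element:
  Remaining [-12, -43, 36, 41, -13, 44, 11] -> largest is 44
  Remaining [-12, -43, 36, 41, -13, 11] -> largest is 41
  Remaining [-12, -43, 36, -13, 11] -> largest is 36
  Remaining [-12, -43, -13, 11] -> largest is 11
  Remaining [-12, -43, -13] -> largest is -12
  Remaining [-43, -13] -> largest is -13
  Remaining [-43] -> largest is -43
Collecting the picks in order gives the descending list.
Final answer: [44, 41, 36, 11, -12, -13, -43]


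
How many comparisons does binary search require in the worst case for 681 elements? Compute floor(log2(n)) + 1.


Binary search halves the search space each step.
Maximum comparisons = floor(log2(681)) + 1
log2(681) = 9.4115
floor(log2(681)) = 9, so 9 + 1 = 10
Final answer: 10


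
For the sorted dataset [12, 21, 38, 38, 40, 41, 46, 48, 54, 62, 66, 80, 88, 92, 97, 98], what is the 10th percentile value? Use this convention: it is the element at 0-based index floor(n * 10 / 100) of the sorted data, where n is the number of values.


The dataset has n = 16 elements.
Index = floor(16 * 10 / 100) = floor(160 / 100) = floor(1.6) = 1
Counting from index 0 in the sorted data, the element at index 1 is 21.
Final answer: 21


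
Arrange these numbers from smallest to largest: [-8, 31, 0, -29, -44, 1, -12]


Original list: [-8, 31, 0, -29, -44, 1, -12]
Repeatedly take the smallest remaining element:
  Remaining [-8, 31, 0, -29, -44, 1, -12] -> smallest is -44
  Remaining [-8, 31, 0, -29, 1, -12] -> smallest is -29
  Remaining [-8, 31, 0, 1, -12] -> smallest is -12
  Remaining [-8, 31, 0, 1] -> smallest is -8
  Remaining [31, 0, 1] -> smallest is 0
  Remaining [31, 1] -> smallest is 1
  Remaining [31] -> smallest is 31
Collecting the picks in order gives the sorted list.
Final answer: [-44, -29, -12, -8, 0, 1, 31]


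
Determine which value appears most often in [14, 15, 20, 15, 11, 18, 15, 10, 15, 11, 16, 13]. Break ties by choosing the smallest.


Count the frequency of each value:
  10 appears 1 time(s)
  11 appears 2 time(s)
  13 appears 1 time(s)
  14 appears 1 time(s)
  15 appears 4 time(s)
  16 appears 1 time(s)
  18 appears 1 time(s)
  20 appears 1 time(s)
Maximum frequency is 4.
Only 15 reaches that frequency, so it is the mode.
Final answer: 15


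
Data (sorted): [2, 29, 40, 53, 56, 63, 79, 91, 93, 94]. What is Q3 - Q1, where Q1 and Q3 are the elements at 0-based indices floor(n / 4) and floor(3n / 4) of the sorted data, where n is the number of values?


The data has n = 10 elements.
Q1 index = floor(10 / 4) = floor(2.5) = 2; Q3 index = floor(3 * 10 / 4) = floor(7.5) = 7
Q1 = element at index 2 = 40
Q3 = element at index 7 = 91
IQR = 91 - 40 = 51
Final answer: 51


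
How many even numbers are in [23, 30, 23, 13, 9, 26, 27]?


Check each element:
  23 is odd
  30 is even
  23 is odd
  13 is odd
  9 is odd
  26 is even
  27 is odd
Evens: [30, 26]
Count of evens = 2
Final answer: 2


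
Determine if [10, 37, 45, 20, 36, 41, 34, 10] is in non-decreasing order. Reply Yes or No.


Check consecutive pairs:
  10 <= 37? True
  37 <= 45? True
  45 <= 20? False
  20 <= 36? True
  36 <= 41? True
  41 <= 34? False
  34 <= 10? False
3 consecutive pair(s) are out of order, so the list is not sorted.
Final answer: No


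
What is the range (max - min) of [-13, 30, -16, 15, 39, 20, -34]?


Maximum value: 39
Minimum value: -34
Range = 39 - (-34) = 73
Final answer: 73


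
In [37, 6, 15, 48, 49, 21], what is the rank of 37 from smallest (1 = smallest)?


Sort ascending: [6, 15, 21, 37, 48, 49]
Find 37 in the sorted list.
37 is at position 4 (1-indexed).
Final answer: 4


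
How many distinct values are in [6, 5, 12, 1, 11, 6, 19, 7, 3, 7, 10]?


List all unique values:
Distinct values: [1, 3, 5, 6, 7, 10, 11, 12, 19]
Count = 9
Final answer: 9


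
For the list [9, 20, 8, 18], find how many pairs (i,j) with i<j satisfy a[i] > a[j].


For each element, count the later elements that are smaller than it:
  9 (index 0): smaller elements after it = [8] -> 1
  20 (index 1): smaller elements after it = [8, 18] -> 2
  8 (index 2): smaller elements after it = [] -> 0
Total inversions = 1 + 2 + 0 = 3
Final answer: 3


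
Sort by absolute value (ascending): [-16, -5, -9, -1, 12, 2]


Compute absolute values:
  |-16| = 16
  |-5| = 5
  |-9| = 9
  |-1| = 1
  |12| = 12
  |2| = 2
Absolute values in increasing order: 1 < 2 < 5 < 9 < 12 < 16
Listing the original numbers in that order gives the answer.
Final answer: [-1, 2, -5, -9, 12, -16]


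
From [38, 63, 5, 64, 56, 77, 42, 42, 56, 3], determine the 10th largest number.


Sort descending: [77, 64, 63, 56, 56, 42, 42, 38, 5, 3]
The 10th element (1-indexed) is at index 9.
Value = 3
Final answer: 3


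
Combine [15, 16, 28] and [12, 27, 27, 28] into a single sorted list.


List A: [15, 16, 28]
List B: [12, 27, 27, 28]
Repeatedly compare the front elements and take the smaller:
  15 vs 12 -> take 12
  15 vs 27 -> take 15
  16 vs 27 -> take 16
  28 vs 27 -> take 27
  28 vs 27 -> take 27
  28 vs 28 -> take 28
  A is exhausted; append the rest of B: [28]
Final answer: [12, 15, 16, 27, 27, 28, 28]


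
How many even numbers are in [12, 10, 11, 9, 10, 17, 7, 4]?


Check each element:
  12 is even
  10 is even
  11 is odd
  9 is odd
  10 is even
  17 is odd
  7 is odd
  4 is even
Evens: [12, 10, 10, 4]
Count of evens = 4
Final answer: 4


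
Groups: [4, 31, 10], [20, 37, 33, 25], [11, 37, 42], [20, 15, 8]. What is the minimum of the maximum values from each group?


Find max of each group:
  Group 1: [4, 31, 10] -> max = 31
  Group 2: [20, 37, 33, 25] -> max = 37
  Group 3: [11, 37, 42] -> max = 42
  Group 4: [20, 15, 8] -> max = 20
Maxes: [31, 37, 42, 20]
Minimum of maxes = 20
Final answer: 20


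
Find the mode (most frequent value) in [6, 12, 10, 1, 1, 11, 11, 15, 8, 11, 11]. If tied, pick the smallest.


Count the frequency of each value:
  1 appears 2 time(s)
  6 appears 1 time(s)
  8 appears 1 time(s)
  10 appears 1 time(s)
  11 appears 4 time(s)
  12 appears 1 time(s)
  15 appears 1 time(s)
Maximum frequency is 4.
Only 11 reaches that frequency, so it is the mode.
Final answer: 11


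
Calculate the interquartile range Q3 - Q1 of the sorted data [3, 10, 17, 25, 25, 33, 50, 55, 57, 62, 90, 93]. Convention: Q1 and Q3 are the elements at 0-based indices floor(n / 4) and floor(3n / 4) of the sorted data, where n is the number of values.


The data has n = 12 elements.
Q1 index = floor(12 / 4) = floor(3) = 3; Q3 index = floor(3 * 12 / 4) = floor(9) = 9
Q1 = element at index 3 = 25
Q3 = element at index 9 = 62
IQR = 62 - 25 = 37
Final answer: 37


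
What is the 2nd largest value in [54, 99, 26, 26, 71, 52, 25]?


Sort descending: [99, 71, 54, 52, 26, 26, 25]
The 2nd element (1-indexed) is at index 1.
Value = 71
Final answer: 71


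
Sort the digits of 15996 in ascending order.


The number 15996 has digits: 1, 5, 9, 9, 6
Sorted: 1, 5, 6, 9, 9
Joining the sorted digits gives the result.
Final answer: 15699


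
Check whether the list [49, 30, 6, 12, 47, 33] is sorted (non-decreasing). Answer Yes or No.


Check consecutive pairs:
  49 <= 30? False
  30 <= 6? False
  6 <= 12? True
  12 <= 47? True
  47 <= 33? False
3 consecutive pair(s) are out of order, so the list is not sorted.
Final answer: No


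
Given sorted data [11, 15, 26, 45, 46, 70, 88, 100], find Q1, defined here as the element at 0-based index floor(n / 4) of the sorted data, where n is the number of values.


The list has n = 8 elements.
Q1 index = floor(8 / 4) = floor(2) = 2
Counting from index 0 in the sorted data, the element at index 2 is 26.
Final answer: 26


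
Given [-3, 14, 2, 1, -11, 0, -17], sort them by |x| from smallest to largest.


Compute absolute values:
  |-3| = 3
  |14| = 14
  |2| = 2
  |1| = 1
  |-11| = 11
  |0| = 0
  |-17| = 17
Absolute values in increasing order: 0 < 1 < 2 < 3 < 11 < 14 < 17
Listing the original numbers in that order gives the answer.
Final answer: [0, 1, 2, -3, -11, 14, -17]


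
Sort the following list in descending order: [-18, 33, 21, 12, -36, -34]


Original list: [-18, 33, 21, 12, -36, -34]
Repeatedly take the largest remaining element:
  Remaining [-18, 33, 21, 12, -36, -34] -> largest is 33
  Remaining [-18, 21, 12, -36, -34] -> largest is 21
  Remaining [-18, 12, -36, -34] -> largest is 12
  Remaining [-18, -36, -34] -> largest is -18
  Remaining [-36, -34] -> largest is -34
  Remaining [-36] -> largest is -36
Collecting the picks in order gives the descending list.
Final answer: [33, 21, 12, -18, -34, -36]


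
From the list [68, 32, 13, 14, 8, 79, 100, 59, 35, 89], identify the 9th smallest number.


Sort ascending: [8, 13, 14, 32, 35, 59, 68, 79, 89, 100]
The 9th element (1-indexed) is at index 8.
Value = 89
Final answer: 89


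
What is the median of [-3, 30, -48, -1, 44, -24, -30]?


First, sort the list: [-48, -30, -24, -3, -1, 30, 44]
The list has 7 elements (odd count).
The middle index is 3 (0-based), and the element there is -3.
Final answer: -3


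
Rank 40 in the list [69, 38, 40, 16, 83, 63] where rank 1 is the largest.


Sort descending: [83, 69, 63, 40, 38, 16]
Find 40 in the sorted list.
40 is at position 4.
Final answer: 4


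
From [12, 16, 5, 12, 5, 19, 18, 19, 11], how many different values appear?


List all unique values:
Distinct values: [5, 11, 12, 16, 18, 19]
Count = 6
Final answer: 6


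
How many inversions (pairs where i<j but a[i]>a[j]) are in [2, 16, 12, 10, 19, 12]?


For each element, count the later elements that are smaller than it:
  2 (index 0): smaller elements after it = [] -> 0
  16 (index 1): smaller elements after it = [12, 10, 12] -> 3
  12 (index 2): smaller elements after it = [10] -> 1
  10 (index 3): smaller elements after it = [] -> 0
  19 (index 4): smaller elements after it = [12] -> 1
Total inversions = 0 + 3 + 1 + 0 + 1 = 5
Final answer: 5


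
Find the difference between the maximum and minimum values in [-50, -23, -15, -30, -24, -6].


Maximum value: -6
Minimum value: -50
Range = -6 - (-50) = 44
Final answer: 44


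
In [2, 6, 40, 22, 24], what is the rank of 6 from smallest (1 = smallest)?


Sort ascending: [2, 6, 22, 24, 40]
Find 6 in the sorted list.
6 is at position 2 (1-indexed).
Final answer: 2


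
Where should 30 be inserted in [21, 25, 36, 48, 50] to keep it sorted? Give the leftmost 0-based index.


List is sorted: [21, 25, 36, 48, 50]
We need the leftmost position where 30 can be inserted, i.e. the first index whose element is >= 30 (or the end of the list if none is).
Binary search with low=0, high=5 (0-based indices):
  low=0, high=5, mid=2: a[2]=36 >= 30, so high = 2
  low=0, high=2, mid=1: a[1]=25 < 30, so low = 2
Now low = high = 2, so the insertion index is 2.
Final answer: 2


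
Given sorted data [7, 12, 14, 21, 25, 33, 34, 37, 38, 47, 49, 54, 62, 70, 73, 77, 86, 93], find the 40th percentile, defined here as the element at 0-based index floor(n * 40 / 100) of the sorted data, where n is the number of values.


The dataset has n = 18 elements.
Index = floor(18 * 40 / 100) = floor(720 / 100) = floor(7.2) = 7
Counting from index 0 in the sorted data, the element at index 7 is 37.
Final answer: 37


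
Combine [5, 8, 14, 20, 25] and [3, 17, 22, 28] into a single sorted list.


List A: [5, 8, 14, 20, 25]
List B: [3, 17, 22, 28]
Repeatedly compare the front elements and take the smaller:
  5 vs 3 -> take 3
  5 vs 17 -> take 5
  8 vs 17 -> take 8
  14 vs 17 -> take 14
  20 vs 17 -> take 17
  20 vs 22 -> take 20
  25 vs 22 -> take 22
  25 vs 28 -> take 25
  A is exhausted; append the rest of B: [28]
Final answer: [3, 5, 8, 14, 17, 20, 22, 25, 28]


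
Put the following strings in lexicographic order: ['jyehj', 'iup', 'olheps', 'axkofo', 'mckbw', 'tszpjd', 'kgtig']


Compare strings character by character (the first differing letter decides):
  'axkofo' < 'iup' since 'a' < 'i' at position 1
  'iup' < 'jyehj' since 'i' < 'j' at position 1
  'jyehj' < 'kgtig' since 'j' < 'k' at position 1
  'kgtig' < 'mckbw' since 'k' < 'm' at position 1
  'mckbw' < 'olheps' since 'm' < 'o' at position 1
  'olheps' < 'tszpjd' since 'o' < 't' at position 1
Chaining these comparisons gives the alphabetical order.
Final answer: ['axkofo', 'iup', 'jyehj', 'kgtig', 'mckbw', 'olheps', 'tszpjd']


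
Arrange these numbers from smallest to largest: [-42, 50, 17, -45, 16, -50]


Original list: [-42, 50, 17, -45, 16, -50]
Repeatedly take the smallest remaining element:
  Remaining [-42, 50, 17, -45, 16, -50] -> smallest is -50
  Remaining [-42, 50, 17, -45, 16] -> smallest is -45
  Remaining [-42, 50, 17, 16] -> smallest is -42
  Remaining [50, 17, 16] -> smallest is 16
  Remaining [50, 17] -> smallest is 17
  Remaining [50] -> smallest is 50
Collecting the picks in order gives the sorted list.
Final answer: [-50, -45, -42, 16, 17, 50]


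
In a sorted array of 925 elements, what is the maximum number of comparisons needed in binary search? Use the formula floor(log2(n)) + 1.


Binary search halves the search space each step.
Maximum comparisons = floor(log2(925)) + 1
log2(925) = 9.8533
floor(log2(925)) = 9, so 9 + 1 = 10
Final answer: 10


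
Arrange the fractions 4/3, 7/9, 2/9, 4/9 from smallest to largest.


Convert to decimal for comparison:
  4/3 = 1.3333
  7/9 = 0.7778
  2/9 = 0.2222
  4/9 = 0.4444
Decimals in increasing order: 0.2222 < 0.4444 < 0.7778 < 1.3333
Writing each back as its fraction gives the sorted order.
Final answer: 2/9, 4/9, 7/9, 4/3


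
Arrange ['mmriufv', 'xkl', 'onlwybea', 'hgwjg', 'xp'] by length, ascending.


Compute lengths:
  'mmriufv' has length 7
  'xkl' has length 3
  'onlwybea' has length 8
  'hgwjg' has length 5
  'xp' has length 2
Lengths in increasing order: 2 < 3 < 5 < 7 < 8
Listing the words in that order gives the answer.
Final answer: ['xp', 'xkl', 'hgwjg', 'mmriufv', 'onlwybea']


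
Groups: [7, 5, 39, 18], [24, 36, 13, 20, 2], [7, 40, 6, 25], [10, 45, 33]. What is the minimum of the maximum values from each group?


Find max of each group:
  Group 1: [7, 5, 39, 18] -> max = 39
  Group 2: [24, 36, 13, 20, 2] -> max = 36
  Group 3: [7, 40, 6, 25] -> max = 40
  Group 4: [10, 45, 33] -> max = 45
Maxes: [39, 36, 40, 45]
Minimum of maxes = 36
Final answer: 36


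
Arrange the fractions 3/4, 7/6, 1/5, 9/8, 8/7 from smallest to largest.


Convert to decimal for comparison:
  3/4 = 0.75
  7/6 = 1.1667
  1/5 = 0.2
  9/8 = 1.125
  8/7 = 1.1429
Decimals in increasing order: 0.2 < 0.75 < 1.125 < 1.1429 < 1.1667
Writing each back as its fraction gives the sorted order.
Final answer: 1/5, 3/4, 9/8, 8/7, 7/6


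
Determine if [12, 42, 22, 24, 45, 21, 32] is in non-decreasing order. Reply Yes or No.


Check consecutive pairs:
  12 <= 42? True
  42 <= 22? False
  22 <= 24? True
  24 <= 45? True
  45 <= 21? False
  21 <= 32? True
2 consecutive pair(s) are out of order, so the list is not sorted.
Final answer: No


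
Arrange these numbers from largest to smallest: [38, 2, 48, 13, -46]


Original list: [38, 2, 48, 13, -46]
Repeatedly take the largest remaining element:
  Remaining [38, 2, 48, 13, -46] -> largest is 48
  Remaining [38, 2, 13, -46] -> largest is 38
  Remaining [2, 13, -46] -> largest is 13
  Remaining [2, -46] -> largest is 2
  Remaining [-46] -> largest is -46
Collecting the picks in order gives the descending list.
Final answer: [48, 38, 13, 2, -46]


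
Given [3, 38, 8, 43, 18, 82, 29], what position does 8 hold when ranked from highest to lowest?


Sort descending: [82, 43, 38, 29, 18, 8, 3]
Find 8 in the sorted list.
8 is at position 6.
Final answer: 6


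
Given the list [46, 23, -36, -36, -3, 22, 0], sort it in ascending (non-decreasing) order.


Original list: [46, 23, -36, -36, -3, 22, 0]
Repeatedly take the smallest remaining element:
  Remaining [46, 23, -36, -36, -3, 22, 0] -> smallest is -36
  Remaining [46, 23, -36, -3, 22, 0] -> smallest is -36
  Remaining [46, 23, -3, 22, 0] -> smallest is -3
  Remaining [46, 23, 22, 0] -> smallest is 0
  Remaining [46, 23, 22] -> smallest is 22
  Remaining [46, 23] -> smallest is 23
  Remaining [46] -> smallest is 46
Collecting the picks in order gives the sorted list.
Final answer: [-36, -36, -3, 0, 22, 23, 46]


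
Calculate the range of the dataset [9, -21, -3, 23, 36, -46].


Maximum value: 36
Minimum value: -46
Range = 36 - (-46) = 82
Final answer: 82


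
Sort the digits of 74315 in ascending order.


The number 74315 has digits: 7, 4, 3, 1, 5
Sorted: 1, 3, 4, 5, 7
Joining the sorted digits gives the result.
Final answer: 13457


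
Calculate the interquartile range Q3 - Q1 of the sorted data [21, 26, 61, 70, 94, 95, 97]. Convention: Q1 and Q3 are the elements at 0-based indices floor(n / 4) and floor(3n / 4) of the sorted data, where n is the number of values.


The data has n = 7 elements.
Q1 index = floor(7 / 4) = floor(1.75) = 1; Q3 index = floor(3 * 7 / 4) = floor(5.25) = 5
Q1 = element at index 1 = 26
Q3 = element at index 5 = 95
IQR = 95 - 26 = 69
Final answer: 69


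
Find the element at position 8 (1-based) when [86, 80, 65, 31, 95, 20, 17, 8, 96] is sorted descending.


Sort descending: [96, 95, 86, 80, 65, 31, 20, 17, 8]
The 8th element (1-indexed) is at index 7.
Value = 17
Final answer: 17


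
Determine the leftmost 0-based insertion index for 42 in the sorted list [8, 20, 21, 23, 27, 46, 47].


List is sorted: [8, 20, 21, 23, 27, 46, 47]
We need the leftmost position where 42 can be inserted, i.e. the first index whose element is >= 42 (or the end of the list if none is).
Binary search with low=0, high=7 (0-based indices):
  low=0, high=7, mid=3: a[3]=23 < 42, so low = 4
  low=4, high=7, mid=5: a[5]=46 >= 42, so high = 5
  low=4, high=5, mid=4: a[4]=27 < 42, so low = 5
Now low = high = 5, so the insertion index is 5.
Final answer: 5


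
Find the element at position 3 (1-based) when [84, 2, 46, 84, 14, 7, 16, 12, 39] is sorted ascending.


Sort ascending: [2, 7, 12, 14, 16, 39, 46, 84, 84]
The 3rd element (1-indexed) is at index 2.
Value = 12
Final answer: 12


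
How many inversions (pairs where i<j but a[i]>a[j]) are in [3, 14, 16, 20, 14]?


For each element, count the later elements that are smaller than it:
  3 (index 0): smaller elements after it = [] -> 0
  14 (index 1): smaller elements after it = [] -> 0
  16 (index 2): smaller elements after it = [14] -> 1
  20 (index 3): smaller elements after it = [14] -> 1
Total inversions = 0 + 0 + 1 + 1 = 2
Final answer: 2


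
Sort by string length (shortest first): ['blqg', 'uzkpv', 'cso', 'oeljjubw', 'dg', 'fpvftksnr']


Compute lengths:
  'blqg' has length 4
  'uzkpv' has length 5
  'cso' has length 3
  'oeljjubw' has length 8
  'dg' has length 2
  'fpvftksnr' has length 9
Lengths in increasing order: 2 < 3 < 4 < 5 < 8 < 9
Listing the words in that order gives the answer.
Final answer: ['dg', 'cso', 'blqg', 'uzkpv', 'oeljjubw', 'fpvftksnr']


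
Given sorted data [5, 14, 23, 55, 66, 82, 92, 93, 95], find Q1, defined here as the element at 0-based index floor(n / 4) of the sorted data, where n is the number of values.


The list has n = 9 elements.
Q1 index = floor(9 / 4) = floor(2.25) = 2
Counting from index 0 in the sorted data, the element at index 2 is 23.
Final answer: 23


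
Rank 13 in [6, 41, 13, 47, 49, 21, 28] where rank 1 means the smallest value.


Sort ascending: [6, 13, 21, 28, 41, 47, 49]
Find 13 in the sorted list.
13 is at position 2 (1-indexed).
Final answer: 2


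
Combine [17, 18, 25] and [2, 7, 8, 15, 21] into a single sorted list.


List A: [17, 18, 25]
List B: [2, 7, 8, 15, 21]
Repeatedly compare the front elements and take the smaller:
  17 vs 2 -> take 2
  17 vs 7 -> take 7
  17 vs 8 -> take 8
  17 vs 15 -> take 15
  17 vs 21 -> take 17
  18 vs 21 -> take 18
  25 vs 21 -> take 21
  B is exhausted; append the rest of A: [25]
Final answer: [2, 7, 8, 15, 17, 18, 21, 25]


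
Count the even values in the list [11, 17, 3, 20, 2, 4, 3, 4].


Check each element:
  11 is odd
  17 is odd
  3 is odd
  20 is even
  2 is even
  4 is even
  3 is odd
  4 is even
Evens: [20, 2, 4, 4]
Count of evens = 4
Final answer: 4


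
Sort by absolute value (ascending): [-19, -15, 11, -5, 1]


Compute absolute values:
  |-19| = 19
  |-15| = 15
  |11| = 11
  |-5| = 5
  |1| = 1
Absolute values in increasing order: 1 < 5 < 11 < 15 < 19
Listing the original numbers in that order gives the answer.
Final answer: [1, -5, 11, -15, -19]


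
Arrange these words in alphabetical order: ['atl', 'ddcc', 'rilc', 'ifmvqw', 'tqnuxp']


Compare strings character by character (the first differing letter decides):
  'atl' < 'ddcc' since 'a' < 'd' at position 1
  'ddcc' < 'ifmvqw' since 'd' < 'i' at position 1
  'ifmvqw' < 'rilc' since 'i' < 'r' at position 1
  'rilc' < 'tqnuxp' since 'r' < 't' at position 1
Chaining these comparisons gives the alphabetical order.
Final answer: ['atl', 'ddcc', 'ifmvqw', 'rilc', 'tqnuxp']


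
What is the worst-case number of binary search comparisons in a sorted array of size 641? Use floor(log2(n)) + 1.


Binary search halves the search space each step.
Maximum comparisons = floor(log2(641)) + 1
log2(641) = 9.3242
floor(log2(641)) = 9, so 9 + 1 = 10
Final answer: 10


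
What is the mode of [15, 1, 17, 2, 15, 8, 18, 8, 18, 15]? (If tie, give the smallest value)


Count the frequency of each value:
  1 appears 1 time(s)
  2 appears 1 time(s)
  8 appears 2 time(s)
  15 appears 3 time(s)
  17 appears 1 time(s)
  18 appears 2 time(s)
Maximum frequency is 3.
Only 15 reaches that frequency, so it is the mode.
Final answer: 15


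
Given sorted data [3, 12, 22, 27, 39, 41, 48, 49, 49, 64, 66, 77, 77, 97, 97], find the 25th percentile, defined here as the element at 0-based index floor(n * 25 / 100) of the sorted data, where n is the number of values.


The dataset has n = 15 elements.
Index = floor(15 * 25 / 100) = floor(375 / 100) = floor(3.75) = 3
Counting from index 0 in the sorted data, the element at index 3 is 27.
Final answer: 27


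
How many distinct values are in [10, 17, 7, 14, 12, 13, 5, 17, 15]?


List all unique values:
Distinct values: [5, 7, 10, 12, 13, 14, 15, 17]
Count = 8
Final answer: 8


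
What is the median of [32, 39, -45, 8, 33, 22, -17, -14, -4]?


First, sort the list: [-45, -17, -14, -4, 8, 22, 32, 33, 39]
The list has 9 elements (odd count).
The middle index is 4 (0-based), and the element there is 8.
Final answer: 8


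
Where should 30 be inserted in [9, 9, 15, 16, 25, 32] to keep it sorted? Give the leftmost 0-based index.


List is sorted: [9, 9, 15, 16, 25, 32]
We need the leftmost position where 30 can be inserted, i.e. the first index whose element is >= 30 (or the end of the list if none is).
Binary search with low=0, high=6 (0-based indices):
  low=0, high=6, mid=3: a[3]=16 < 30, so low = 4
  low=4, high=6, mid=5: a[5]=32 >= 30, so high = 5
  low=4, high=5, mid=4: a[4]=25 < 30, so low = 5
Now low = high = 5, so the insertion index is 5.
Final answer: 5


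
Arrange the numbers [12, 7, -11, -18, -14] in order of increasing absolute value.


Compute absolute values:
  |12| = 12
  |7| = 7
  |-11| = 11
  |-18| = 18
  |-14| = 14
Absolute values in increasing order: 7 < 11 < 12 < 14 < 18
Listing the original numbers in that order gives the answer.
Final answer: [7, -11, 12, -14, -18]


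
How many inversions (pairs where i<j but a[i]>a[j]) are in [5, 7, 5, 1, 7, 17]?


For each element, count the later elements that are smaller than it:
  5 (index 0): smaller elements after it = [1] -> 1
  7 (index 1): smaller elements after it = [5, 1] -> 2
  5 (index 2): smaller elements after it = [1] -> 1
  1 (index 3): smaller elements after it = [] -> 0
  7 (index 4): smaller elements after it = [] -> 0
Total inversions = 1 + 2 + 1 + 0 + 0 = 4
Final answer: 4


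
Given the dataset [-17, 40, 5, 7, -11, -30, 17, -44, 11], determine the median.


First, sort the list: [-44, -30, -17, -11, 5, 7, 11, 17, 40]
The list has 9 elements (odd count).
The middle index is 4 (0-based), and the element there is 5.
Final answer: 5


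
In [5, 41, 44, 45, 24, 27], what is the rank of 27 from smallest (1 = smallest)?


Sort ascending: [5, 24, 27, 41, 44, 45]
Find 27 in the sorted list.
27 is at position 3 (1-indexed).
Final answer: 3


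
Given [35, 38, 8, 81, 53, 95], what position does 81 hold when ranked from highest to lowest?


Sort descending: [95, 81, 53, 38, 35, 8]
Find 81 in the sorted list.
81 is at position 2.
Final answer: 2


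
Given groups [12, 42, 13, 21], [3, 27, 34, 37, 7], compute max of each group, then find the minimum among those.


Find max of each group:
  Group 1: [12, 42, 13, 21] -> max = 42
  Group 2: [3, 27, 34, 37, 7] -> max = 37
Maxes: [42, 37]
Minimum of maxes = 37
Final answer: 37


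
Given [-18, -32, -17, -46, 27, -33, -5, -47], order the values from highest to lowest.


Original list: [-18, -32, -17, -46, 27, -33, -5, -47]
Repeatedly take the largest remaining element:
  Remaining [-18, -32, -17, -46, 27, -33, -5, -47] -> largest is 27
  Remaining [-18, -32, -17, -46, -33, -5, -47] -> largest is -5
  Remaining [-18, -32, -17, -46, -33, -47] -> largest is -17
  Remaining [-18, -32, -46, -33, -47] -> largest is -18
  Remaining [-32, -46, -33, -47] -> largest is -32
  Remaining [-46, -33, -47] -> largest is -33
  Remaining [-46, -47] -> largest is -46
  Remaining [-47] -> largest is -47
Collecting the picks in order gives the descending list.
Final answer: [27, -5, -17, -18, -32, -33, -46, -47]


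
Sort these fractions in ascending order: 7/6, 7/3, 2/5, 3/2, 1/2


Convert to decimal for comparison:
  7/6 = 1.1667
  7/3 = 2.3333
  2/5 = 0.4
  3/2 = 1.5
  1/2 = 0.5
Decimals in increasing order: 0.4 < 0.5 < 1.1667 < 1.5 < 2.3333
Writing each back as its fraction gives the sorted order.
Final answer: 2/5, 1/2, 7/6, 3/2, 7/3


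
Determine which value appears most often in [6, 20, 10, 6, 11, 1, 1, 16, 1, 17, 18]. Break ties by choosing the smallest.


Count the frequency of each value:
  1 appears 3 time(s)
  6 appears 2 time(s)
  10 appears 1 time(s)
  11 appears 1 time(s)
  16 appears 1 time(s)
  17 appears 1 time(s)
  18 appears 1 time(s)
  20 appears 1 time(s)
Maximum frequency is 3.
Only 1 reaches that frequency, so it is the mode.
Final answer: 1


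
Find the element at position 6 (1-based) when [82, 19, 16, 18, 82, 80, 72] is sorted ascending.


Sort ascending: [16, 18, 19, 72, 80, 82, 82]
The 6th element (1-indexed) is at index 5.
Value = 82
Final answer: 82


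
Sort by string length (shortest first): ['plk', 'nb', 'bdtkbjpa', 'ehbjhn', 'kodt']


Compute lengths:
  'plk' has length 3
  'nb' has length 2
  'bdtkbjpa' has length 8
  'ehbjhn' has length 6
  'kodt' has length 4
Lengths in increasing order: 2 < 3 < 4 < 6 < 8
Listing the words in that order gives the answer.
Final answer: ['nb', 'plk', 'kodt', 'ehbjhn', 'bdtkbjpa']


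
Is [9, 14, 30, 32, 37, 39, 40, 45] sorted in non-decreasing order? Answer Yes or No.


Check consecutive pairs:
  9 <= 14? True
  14 <= 30? True
  30 <= 32? True
  32 <= 37? True
  37 <= 39? True
  39 <= 40? True
  40 <= 45? True
Every consecutive pair is in order, so the list is non-decreasing.
Final answer: Yes


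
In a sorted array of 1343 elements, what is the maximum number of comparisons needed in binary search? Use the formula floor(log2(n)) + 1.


Binary search halves the search space each step.
Maximum comparisons = floor(log2(1343)) + 1
log2(1343) = 10.3912
floor(log2(1343)) = 10, so 10 + 1 = 11
Final answer: 11


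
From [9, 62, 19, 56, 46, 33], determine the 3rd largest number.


Sort descending: [62, 56, 46, 33, 19, 9]
The 3rd element (1-indexed) is at index 2.
Value = 46
Final answer: 46


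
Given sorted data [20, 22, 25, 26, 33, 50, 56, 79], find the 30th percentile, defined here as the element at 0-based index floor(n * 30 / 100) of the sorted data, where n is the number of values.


The dataset has n = 8 elements.
Index = floor(8 * 30 / 100) = floor(240 / 100) = floor(2.4) = 2
Counting from index 0 in the sorted data, the element at index 2 is 25.
Final answer: 25


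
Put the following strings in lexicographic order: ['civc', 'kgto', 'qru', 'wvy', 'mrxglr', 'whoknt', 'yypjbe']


Compare strings character by character (the first differing letter decides):
  'civc' < 'kgto' since 'c' < 'k' at position 1
  'kgto' < 'mrxglr' since 'k' < 'm' at position 1
  'mrxglr' < 'qru' since 'm' < 'q' at position 1
  'qru' < 'whoknt' since 'q' < 'w' at position 1
  'whoknt' < 'wvy' since 'h' < 'v' at position 2
  'wvy' < 'yypjbe' since 'w' < 'y' at position 1
Chaining these comparisons gives the alphabetical order.
Final answer: ['civc', 'kgto', 'mrxglr', 'qru', 'whoknt', 'wvy', 'yypjbe']


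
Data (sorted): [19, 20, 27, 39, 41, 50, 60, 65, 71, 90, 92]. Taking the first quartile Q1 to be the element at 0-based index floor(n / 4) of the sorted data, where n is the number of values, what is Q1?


The list has n = 11 elements.
Q1 index = floor(11 / 4) = floor(2.75) = 2
Counting from index 0 in the sorted data, the element at index 2 is 27.
Final answer: 27


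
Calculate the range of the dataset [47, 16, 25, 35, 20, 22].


Maximum value: 47
Minimum value: 16
Range = 47 - 16 = 31
Final answer: 31


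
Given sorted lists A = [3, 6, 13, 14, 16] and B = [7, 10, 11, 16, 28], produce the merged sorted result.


List A: [3, 6, 13, 14, 16]
List B: [7, 10, 11, 16, 28]
Repeatedly compare the front elements and take the smaller:
  3 vs 7 -> take 3
  6 vs 7 -> take 6
  13 vs 7 -> take 7
  13 vs 10 -> take 10
  13 vs 11 -> take 11
  13 vs 16 -> take 13
  14 vs 16 -> take 14
  16 vs 16 -> take 16
  A is exhausted; append the rest of B: [16, 28]
Final answer: [3, 6, 7, 10, 11, 13, 14, 16, 16, 28]


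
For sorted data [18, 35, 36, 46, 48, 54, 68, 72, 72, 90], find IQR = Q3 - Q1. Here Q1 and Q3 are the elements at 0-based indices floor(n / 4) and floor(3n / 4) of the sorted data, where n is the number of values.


The data has n = 10 elements.
Q1 index = floor(10 / 4) = floor(2.5) = 2; Q3 index = floor(3 * 10 / 4) = floor(7.5) = 7
Q1 = element at index 2 = 36
Q3 = element at index 7 = 72
IQR = 72 - 36 = 36
Final answer: 36


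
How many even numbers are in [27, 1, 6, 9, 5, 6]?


Check each element:
  27 is odd
  1 is odd
  6 is even
  9 is odd
  5 is odd
  6 is even
Evens: [6, 6]
Count of evens = 2
Final answer: 2


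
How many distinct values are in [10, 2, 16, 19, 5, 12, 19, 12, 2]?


List all unique values:
Distinct values: [2, 5, 10, 12, 16, 19]
Count = 6
Final answer: 6


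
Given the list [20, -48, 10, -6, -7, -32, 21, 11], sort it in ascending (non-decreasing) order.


Original list: [20, -48, 10, -6, -7, -32, 21, 11]
Repeatedly take the smallest remaining element:
  Remaining [20, -48, 10, -6, -7, -32, 21, 11] -> smallest is -48
  Remaining [20, 10, -6, -7, -32, 21, 11] -> smallest is -32
  Remaining [20, 10, -6, -7, 21, 11] -> smallest is -7
  Remaining [20, 10, -6, 21, 11] -> smallest is -6
  Remaining [20, 10, 21, 11] -> smallest is 10
  Remaining [20, 21, 11] -> smallest is 11
  Remaining [20, 21] -> smallest is 20
  Remaining [21] -> smallest is 21
Collecting the picks in order gives the sorted list.
Final answer: [-48, -32, -7, -6, 10, 11, 20, 21]


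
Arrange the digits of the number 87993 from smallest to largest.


The number 87993 has digits: 8, 7, 9, 9, 3
Sorted: 3, 7, 8, 9, 9
Joining the sorted digits gives the result.
Final answer: 37899


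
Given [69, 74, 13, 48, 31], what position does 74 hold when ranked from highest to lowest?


Sort descending: [74, 69, 48, 31, 13]
Find 74 in the sorted list.
74 is at position 1.
Final answer: 1


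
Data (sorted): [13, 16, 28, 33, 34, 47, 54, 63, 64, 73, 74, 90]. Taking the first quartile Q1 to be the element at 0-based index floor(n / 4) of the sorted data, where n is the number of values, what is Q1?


The list has n = 12 elements.
Q1 index = floor(12 / 4) = floor(3) = 3
Counting from index 0 in the sorted data, the element at index 3 is 33.
Final answer: 33


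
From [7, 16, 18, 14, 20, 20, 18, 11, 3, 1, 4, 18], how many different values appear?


List all unique values:
Distinct values: [1, 3, 4, 7, 11, 14, 16, 18, 20]
Count = 9
Final answer: 9


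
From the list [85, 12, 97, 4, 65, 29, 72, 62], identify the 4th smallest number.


Sort ascending: [4, 12, 29, 62, 65, 72, 85, 97]
The 4th element (1-indexed) is at index 3.
Value = 62
Final answer: 62


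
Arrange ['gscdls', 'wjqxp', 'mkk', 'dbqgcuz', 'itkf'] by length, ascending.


Compute lengths:
  'gscdls' has length 6
  'wjqxp' has length 5
  'mkk' has length 3
  'dbqgcuz' has length 7
  'itkf' has length 4
Lengths in increasing order: 3 < 4 < 5 < 6 < 7
Listing the words in that order gives the answer.
Final answer: ['mkk', 'itkf', 'wjqxp', 'gscdls', 'dbqgcuz']


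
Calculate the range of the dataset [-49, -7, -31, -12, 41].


Maximum value: 41
Minimum value: -49
Range = 41 - (-49) = 90
Final answer: 90


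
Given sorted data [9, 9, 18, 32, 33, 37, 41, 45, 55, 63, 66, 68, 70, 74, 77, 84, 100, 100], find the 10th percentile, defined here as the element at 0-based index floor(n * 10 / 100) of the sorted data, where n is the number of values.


The dataset has n = 18 elements.
Index = floor(18 * 10 / 100) = floor(180 / 100) = floor(1.8) = 1
Counting from index 0 in the sorted data, the element at index 1 is 9.
Final answer: 9


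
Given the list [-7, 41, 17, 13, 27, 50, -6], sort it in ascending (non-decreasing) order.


Original list: [-7, 41, 17, 13, 27, 50, -6]
Repeatedly take the smallest remaining element:
  Remaining [-7, 41, 17, 13, 27, 50, -6] -> smallest is -7
  Remaining [41, 17, 13, 27, 50, -6] -> smallest is -6
  Remaining [41, 17, 13, 27, 50] -> smallest is 13
  Remaining [41, 17, 27, 50] -> smallest is 17
  Remaining [41, 27, 50] -> smallest is 27
  Remaining [41, 50] -> smallest is 41
  Remaining [50] -> smallest is 50
Collecting the picks in order gives the sorted list.
Final answer: [-7, -6, 13, 17, 27, 41, 50]
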